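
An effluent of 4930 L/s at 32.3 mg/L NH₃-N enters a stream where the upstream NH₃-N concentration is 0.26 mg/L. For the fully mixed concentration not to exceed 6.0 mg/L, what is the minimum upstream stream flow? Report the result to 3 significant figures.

22600 L/s

Set C_mix = 6.0: (Q·0.2600 + 4930·32.30) / (Q + 4930) = 6.0
→ Q = 4930·(32.30 − 6.0)/(6.0 − 0.2600) = 22590 L/s.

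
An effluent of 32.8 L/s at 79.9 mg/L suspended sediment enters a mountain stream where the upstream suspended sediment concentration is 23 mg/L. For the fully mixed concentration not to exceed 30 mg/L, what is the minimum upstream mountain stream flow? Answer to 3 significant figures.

234 L/s

Set C_mix = 30: (Q·23.00 + 32.80·79.90) / (Q + 32.80) = 30
→ Q = 32.80·(79.90 − 30)/(30 − 23.00) = 233.8 L/s.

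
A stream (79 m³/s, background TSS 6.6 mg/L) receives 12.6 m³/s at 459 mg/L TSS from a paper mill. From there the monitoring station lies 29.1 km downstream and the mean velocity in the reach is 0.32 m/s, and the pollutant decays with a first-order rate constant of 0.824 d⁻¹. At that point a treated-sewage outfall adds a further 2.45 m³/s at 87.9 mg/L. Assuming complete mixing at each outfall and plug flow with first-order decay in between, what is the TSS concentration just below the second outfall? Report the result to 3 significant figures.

Mass balance: C = (79.00·6.600 + 12.60·459.0) / 91.60 = 6305/91.60 = 68.83 mg/L; combined flow 91.60 m³/s.
Travel time t = 29.1·1000 / 0.32 = 90940 s = 25.26 h.
First-order decay: C = 68.83·exp(−k·t) = 68.83·0.4201 = 28.92 mg/L.
At the second outfall, C = (91.60·28.92 + 2.450·87.90) / (91.60 + 2.450) = 30.45 mg/L.

30.5 mg/L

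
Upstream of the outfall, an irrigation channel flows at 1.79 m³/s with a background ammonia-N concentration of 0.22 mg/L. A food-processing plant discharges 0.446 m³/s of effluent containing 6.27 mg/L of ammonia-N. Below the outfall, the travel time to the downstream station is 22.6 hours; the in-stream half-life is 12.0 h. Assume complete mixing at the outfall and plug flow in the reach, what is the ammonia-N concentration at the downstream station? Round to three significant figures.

0.387 mg/L

Mass balance: C = (1.790·0.2200 + 0.4460·6.270) / 2.236 = 3.190/2.236 = 1.427 mg/L.
Half-life 12.0 h → k = ln 2 / 12.0 = 0.05776 h⁻¹ = 1.386 d⁻¹.
Decay over the reach: 1.427·exp(−kt) = 1.427·0.2711 = 0.3867 mg/L.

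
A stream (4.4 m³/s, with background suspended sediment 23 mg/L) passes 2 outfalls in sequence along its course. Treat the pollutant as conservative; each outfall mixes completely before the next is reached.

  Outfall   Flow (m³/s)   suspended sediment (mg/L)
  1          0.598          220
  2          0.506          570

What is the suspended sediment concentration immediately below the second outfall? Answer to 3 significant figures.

94.7 mg/L

Outfall 1: combined Q = 4.998 m³/s; C = (4.400·23.00 + 0.5980·220.0)/4.998 = 46.57 mg/L.
Outfall 2: combined Q = 5.504 m³/s; C = (4.998·46.57 + 0.5060·570.0)/5.504 = 94.69 mg/L.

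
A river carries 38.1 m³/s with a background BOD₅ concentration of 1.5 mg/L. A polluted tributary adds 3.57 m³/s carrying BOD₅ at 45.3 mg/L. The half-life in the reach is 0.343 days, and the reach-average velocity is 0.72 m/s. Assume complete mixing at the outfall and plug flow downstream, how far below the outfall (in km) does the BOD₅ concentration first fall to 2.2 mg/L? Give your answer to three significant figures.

26.8 km

Mass balance: C = (38.10·1.500 + 3.570·45.30) / 41.67 = 218.9/41.67 = 5.252 mg/L.
Half-life 0.343 d → k = ln 2 / 0.343 = 2.021 d⁻¹.
Set 5.252·exp(−k·t) = 2.2 → t = ln(5.252/2.2)/k = 37210 s = 10.34 h.
Distance = v·t = 0.72·37210 = 26790 m = 26.79 km.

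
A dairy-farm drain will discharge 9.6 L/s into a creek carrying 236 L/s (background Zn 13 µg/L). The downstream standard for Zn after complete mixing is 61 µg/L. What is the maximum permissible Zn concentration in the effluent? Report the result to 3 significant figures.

At the limit, (Qr·Cr + Qe·Cₑ)/(Qr + Qe) = 61:
Cₑ = (245.6·61 − 236.0·13.00) / 9.600 = 1241 µg/L.

1240 µg/L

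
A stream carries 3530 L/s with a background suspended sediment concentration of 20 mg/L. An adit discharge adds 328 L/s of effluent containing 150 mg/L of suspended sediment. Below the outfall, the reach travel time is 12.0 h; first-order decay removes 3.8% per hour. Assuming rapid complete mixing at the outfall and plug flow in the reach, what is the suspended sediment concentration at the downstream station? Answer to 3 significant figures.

Flow-weighted average: C = (3530·20.00 + 328.0·150.0) / 3858 = 119800/3858 = 31.05 mg/L.
3.8%/h lost → k = −ln(1 − 0.038) = 0.03874 h⁻¹.
First-order decay: C = 31.05·exp(−k·t) = 31.05·0.6282 = 19.51 mg/L.

19.5 mg/L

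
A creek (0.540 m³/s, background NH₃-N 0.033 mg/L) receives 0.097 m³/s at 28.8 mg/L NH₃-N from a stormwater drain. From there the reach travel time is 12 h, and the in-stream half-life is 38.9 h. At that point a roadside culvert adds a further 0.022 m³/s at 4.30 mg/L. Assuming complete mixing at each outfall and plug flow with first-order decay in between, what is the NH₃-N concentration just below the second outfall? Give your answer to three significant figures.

3.59 mg/L

Mixed concentration C = ΣQC/ΣQ = (0.5400·0.03300 + 0.09700·28.80) / 0.6370 = 2.811/0.6370 = 4.414 mg/L; combined flow 0.6370 m³/s.
Half-life 38.9 h → k = ln 2 / 38.9 = 0.01782 h⁻¹ = 0.4276 d⁻¹.
First-order decay: C = 4.414·exp(−k·t) = 4.414·0.8075 = 3.564 mg/L.
Second outfall: C = (0.6370·3.564 + 0.02200·4.300)/0.6590 = 3.588 mg/L.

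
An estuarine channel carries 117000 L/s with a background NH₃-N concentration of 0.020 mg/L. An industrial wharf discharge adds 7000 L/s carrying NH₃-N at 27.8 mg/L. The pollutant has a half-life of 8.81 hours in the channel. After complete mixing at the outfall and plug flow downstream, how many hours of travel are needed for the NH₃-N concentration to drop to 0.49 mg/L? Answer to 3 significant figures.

Mixed concentration C = ΣQC/ΣQ = (117000·0.02000 + 7000·27.80) / 124000 = 196900/124000 = 1.588 mg/L.
Half-life 8.81 h → k = ln 2 / 8.81 = 0.07868 h⁻¹ = 1.888 d⁻¹.
1.588·exp(−k·t) = 0.49 → t = ln(1.588/0.49)/k = 53810 s = 14.95 h.

14.9 h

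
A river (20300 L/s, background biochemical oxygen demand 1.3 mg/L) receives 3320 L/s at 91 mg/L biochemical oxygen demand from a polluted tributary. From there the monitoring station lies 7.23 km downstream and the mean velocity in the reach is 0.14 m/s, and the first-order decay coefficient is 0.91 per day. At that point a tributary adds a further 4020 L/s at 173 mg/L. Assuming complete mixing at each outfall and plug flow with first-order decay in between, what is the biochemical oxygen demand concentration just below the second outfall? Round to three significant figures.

32.1 mg/L

Flow-weighted average: C = (20300·1.300 + 3320·91.00) / 23620 = 328500/23620 = 13.91 mg/L; combined flow 23620 L/s.
Travel time t = 7.23·1000 / 0.14 = 51640 s = 14.35 h.
Applying C = C₀e^(−kt): 13.91 × 0.5805 = 8.073 mg/L.
Second outfall: C = (23620·8.073 + 4020·173.0)/27640 = 32.06 mg/L.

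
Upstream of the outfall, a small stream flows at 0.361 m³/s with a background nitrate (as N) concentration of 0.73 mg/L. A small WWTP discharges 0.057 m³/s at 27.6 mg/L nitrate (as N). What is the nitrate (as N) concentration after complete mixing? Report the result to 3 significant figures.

Conservation of mass: C = (0.3610·0.7300 + 0.05700·27.60) / 0.4180 = 1.837/0.4180 = 4.394 mg/L.

4.39 mg/L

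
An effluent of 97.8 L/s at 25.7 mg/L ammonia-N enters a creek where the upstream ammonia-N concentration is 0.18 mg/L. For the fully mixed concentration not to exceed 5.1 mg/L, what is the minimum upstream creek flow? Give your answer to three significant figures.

409 L/s

Set C_mix = 5.1: (Q·0.1800 + 97.80·25.70) / (Q + 97.80) = 5.1
→ Q = 97.80·(25.70 − 5.1)/(5.1 − 0.1800) = 409.5 L/s.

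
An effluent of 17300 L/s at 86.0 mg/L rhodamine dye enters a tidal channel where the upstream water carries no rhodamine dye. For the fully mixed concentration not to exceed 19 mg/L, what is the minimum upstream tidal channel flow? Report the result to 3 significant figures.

61000 L/s

Set C_mix = 19: (Q·0 + 17300·86.00) / (Q + 17300) = 19
→ Q = 17300·(86.00 − 19)/(19 − 0) = 61010 L/s.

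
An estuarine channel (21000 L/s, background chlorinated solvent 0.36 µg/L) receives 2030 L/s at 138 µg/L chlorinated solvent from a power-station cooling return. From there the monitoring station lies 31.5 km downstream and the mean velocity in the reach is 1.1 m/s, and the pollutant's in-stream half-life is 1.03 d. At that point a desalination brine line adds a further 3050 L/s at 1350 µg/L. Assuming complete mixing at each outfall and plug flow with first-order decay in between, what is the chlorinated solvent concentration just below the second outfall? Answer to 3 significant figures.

After mixing, C = (21000·0.3600 + 2030·138.0) / 23030 = 287700/23030 = 12.49 µg/L; combined flow 23030 L/s.
Travel time t = 31.5·1000 / 1.1 = 28640 s = 7.955 h.
Half-life 1.03 d → k = ln 2 / 1.03 = 0.6730 d⁻¹.
Decay over the reach: 12.49·exp(−kt) = 12.49·0.8001 = 9.995 µg/L.
At the second outfall, C = (23030·9.995 + 3050·1350) / (23030 + 3050) = 166.7 µg/L.

167 µg/L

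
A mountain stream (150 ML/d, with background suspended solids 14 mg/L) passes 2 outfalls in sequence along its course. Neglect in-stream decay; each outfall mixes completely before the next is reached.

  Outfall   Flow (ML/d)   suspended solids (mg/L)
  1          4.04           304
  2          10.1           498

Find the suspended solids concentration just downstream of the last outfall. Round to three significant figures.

After outfall 1: Q = 150.0 + 4.040 = 154.0 ML/d; C = (150.0·14.00 + 4.040·304.0)/154.0 = 21.61 mg/L.
After outfall 2: Q = 154.0 + 10.10 = 164.1 ML/d; C = (154.0·21.61 + 10.10·498.0)/164.1 = 50.92 mg/L.

50.9 mg/L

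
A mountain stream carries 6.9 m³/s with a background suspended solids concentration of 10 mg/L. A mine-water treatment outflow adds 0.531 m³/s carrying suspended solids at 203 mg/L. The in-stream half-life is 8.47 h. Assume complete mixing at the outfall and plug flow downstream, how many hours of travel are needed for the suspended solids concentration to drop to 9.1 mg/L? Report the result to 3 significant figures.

11.7 h

Mixed concentration C = ΣQC/ΣQ = (6.900·10.00 + 0.5310·203.0) / 7.431 = 176.8/7.431 = 23.79 mg/L.
Half-life 8.47 h → k = ln 2 / 8.47 = 0.08184 h⁻¹ = 1.964 d⁻¹.
23.79·exp(−k·t) = 9.1 → t = ln(23.79/9.1)/k = 42280 s = 11.74 h.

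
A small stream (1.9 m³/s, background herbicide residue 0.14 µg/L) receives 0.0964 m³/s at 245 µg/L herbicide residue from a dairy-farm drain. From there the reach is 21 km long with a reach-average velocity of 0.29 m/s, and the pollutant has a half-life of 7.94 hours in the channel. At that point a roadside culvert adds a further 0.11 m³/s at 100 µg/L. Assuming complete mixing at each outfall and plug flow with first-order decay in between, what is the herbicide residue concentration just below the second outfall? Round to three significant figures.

7.18 µg/L

Mixed concentration C = ΣQC/ΣQ = (1.900·0.1400 + 0.09640·245.0) / 1.996 = 23.88/1.996 = 11.96 µg/L; combined flow 1.996 m³/s.
Travel time t = 21·1000 / 0.29 = 72410 s = 20.11 h.
Half-life 7.94 h → k = ln 2 / 7.94 = 0.08730 h⁻¹ = 2.095 d⁻¹.
After decay, C = 11.96 × e^(−kt) = 11.96 × 0.1727 = 2.067 µg/L.
Second outfall: C = (1.996·2.067 + 0.1100·100.0)/2.106 = 7.181 µg/L.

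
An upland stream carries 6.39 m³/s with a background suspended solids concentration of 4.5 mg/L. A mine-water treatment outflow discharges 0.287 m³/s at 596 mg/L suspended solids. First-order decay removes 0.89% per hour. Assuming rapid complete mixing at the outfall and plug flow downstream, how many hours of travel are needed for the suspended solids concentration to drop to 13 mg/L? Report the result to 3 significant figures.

Conservation of mass: C = (6.390·4.500 + 0.2870·596.0) / 6.677 = 199.8/6.677 = 29.92 mg/L.
0.89%/h lost → k = −ln(1 − 0.0089) = 0.008940 h⁻¹.
29.92·exp(−k·t) = 13 → t = ln(29.92/13)/k = 335700 s = 93.26 h.

93.3 h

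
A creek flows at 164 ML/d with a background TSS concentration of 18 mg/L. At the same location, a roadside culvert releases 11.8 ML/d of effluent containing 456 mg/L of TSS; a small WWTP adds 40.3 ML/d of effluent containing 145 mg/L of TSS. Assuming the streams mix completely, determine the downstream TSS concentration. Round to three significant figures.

65.6 mg/L

Conservation of mass: C = (164.0·18.00 + 11.80·456.0 + 40.30·145.0) / 216.1 = 14180/216.1 = 65.60 mg/L.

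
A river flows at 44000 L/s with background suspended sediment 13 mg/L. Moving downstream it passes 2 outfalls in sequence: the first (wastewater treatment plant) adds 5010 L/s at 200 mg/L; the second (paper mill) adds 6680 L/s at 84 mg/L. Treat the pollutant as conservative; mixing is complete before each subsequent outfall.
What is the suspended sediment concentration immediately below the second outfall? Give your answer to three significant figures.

38.3 mg/L

Outfall 1: combined Q = 49010 L/s; C = (44000·13.00 + 5010·200.0)/49010 = 32.12 mg/L.
Outfall 2: combined Q = 55690 L/s; C = (49010·32.12 + 6680·84.00)/55690 = 38.34 mg/L.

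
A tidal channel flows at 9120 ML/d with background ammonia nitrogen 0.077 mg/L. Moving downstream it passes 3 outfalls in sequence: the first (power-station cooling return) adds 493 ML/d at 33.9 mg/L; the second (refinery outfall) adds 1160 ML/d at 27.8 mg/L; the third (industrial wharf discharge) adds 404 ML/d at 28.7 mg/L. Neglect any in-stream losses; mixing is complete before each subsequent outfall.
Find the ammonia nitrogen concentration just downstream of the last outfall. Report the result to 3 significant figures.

5.48 mg/L

After outfall 1: Q = 9120 + 493.0 = 9613 ML/d; C = (9120·0.07700 + 493.0·33.90)/9613 = 1.812 mg/L.
After outfall 2: Q = 9613 + 1160 = 10770 ML/d; C = (9613·1.812 + 1160·27.80)/10770 = 4.610 mg/L.
After outfall 3: Q = 10770 + 404.0 = 11180 ML/d; C = (10770·4.610 + 404.0·28.70)/11180 = 5.481 mg/L.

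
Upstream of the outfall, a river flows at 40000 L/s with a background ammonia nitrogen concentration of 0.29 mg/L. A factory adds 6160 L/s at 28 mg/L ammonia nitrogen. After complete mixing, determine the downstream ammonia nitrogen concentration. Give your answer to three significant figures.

3.99 mg/L

Mass balance: C = (40000·0.2900 + 6160·28.00) / 46160 = 184100/46160 = 3.988 mg/L.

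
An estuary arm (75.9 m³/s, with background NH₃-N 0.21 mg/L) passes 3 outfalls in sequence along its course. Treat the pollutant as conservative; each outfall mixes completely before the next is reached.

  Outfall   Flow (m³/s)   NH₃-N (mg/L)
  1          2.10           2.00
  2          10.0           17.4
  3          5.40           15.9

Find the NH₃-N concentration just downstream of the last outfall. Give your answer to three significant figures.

After outfall 1: Q = 75.90 + 2.100 = 78.00 m³/s; C = (75.90·0.2100 + 2.100·2.000)/78.00 = 0.2582 mg/L.
After outfall 2: Q = 78.00 + 10.00 = 88.00 m³/s; C = (78.00·0.2582 + 10.00·17.40)/88.00 = 2.206 mg/L.
After outfall 3: Q = 88.00 + 5.400 = 93.40 m³/s; C = (88.00·2.206 + 5.400·15.90)/93.40 = 2.998 mg/L.

3.00 mg/L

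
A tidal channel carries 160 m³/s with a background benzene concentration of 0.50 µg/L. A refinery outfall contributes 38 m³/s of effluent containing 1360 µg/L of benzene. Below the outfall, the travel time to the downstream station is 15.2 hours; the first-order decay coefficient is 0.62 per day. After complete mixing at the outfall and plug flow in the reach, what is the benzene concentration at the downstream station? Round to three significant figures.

177 µg/L

Conservation of mass: C = (160.0·0.5000 + 38.00·1360) / 198.0 = 51760/198.0 = 261.4 µg/L.
After decay, C = 261.4 × e^(−kt) = 261.4 × 0.6753 = 176.5 µg/L.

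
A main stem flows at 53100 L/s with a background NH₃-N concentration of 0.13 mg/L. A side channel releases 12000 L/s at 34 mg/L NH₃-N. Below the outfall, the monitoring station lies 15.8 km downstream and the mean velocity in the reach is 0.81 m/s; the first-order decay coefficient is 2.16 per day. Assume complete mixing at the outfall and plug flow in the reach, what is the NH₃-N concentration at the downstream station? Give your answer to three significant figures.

Mixed concentration C = ΣQC/ΣQ = (53100·0.1300 + 12000·34.00) / 65100 = 414900/65100 = 6.373 mg/L.
Travel time t = 15.8·1000 / 0.81 = 19510 s = 5.418 h.
After decay, C = 6.373 × e^(−kt) = 6.373 × 0.6141 = 3.914 mg/L.

3.91 mg/L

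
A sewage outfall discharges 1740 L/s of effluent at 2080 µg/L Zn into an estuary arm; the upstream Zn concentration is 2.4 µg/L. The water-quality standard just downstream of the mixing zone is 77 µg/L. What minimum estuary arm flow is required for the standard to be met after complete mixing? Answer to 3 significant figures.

46700 L/s

Set C_mix = 77: (Q·2.400 + 1740·2080) / (Q + 1740) = 77
→ Q = 1740·(2080 − 77)/(77 − 2.400) = 46720 L/s.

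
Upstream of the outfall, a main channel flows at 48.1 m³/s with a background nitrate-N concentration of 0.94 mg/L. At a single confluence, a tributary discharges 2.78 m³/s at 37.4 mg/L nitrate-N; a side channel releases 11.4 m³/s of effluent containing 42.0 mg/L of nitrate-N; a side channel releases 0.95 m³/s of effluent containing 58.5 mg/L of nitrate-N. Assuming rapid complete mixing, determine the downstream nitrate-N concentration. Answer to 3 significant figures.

Conservation of mass: C = (48.10·0.9400 + 2.780·37.40 + 11.40·42.00 + 0.9500·58.50) / 63.23 = 683.6/63.23 = 10.81 mg/L.

10.8 mg/L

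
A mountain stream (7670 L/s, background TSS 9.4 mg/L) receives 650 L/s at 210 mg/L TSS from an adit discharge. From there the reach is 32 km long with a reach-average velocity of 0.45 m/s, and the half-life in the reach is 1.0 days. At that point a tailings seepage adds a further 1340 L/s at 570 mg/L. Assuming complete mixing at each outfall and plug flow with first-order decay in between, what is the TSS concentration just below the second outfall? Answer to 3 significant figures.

Mass balance: C = (7670·9.400 + 650.0·210.0) / 8320 = 208600/8320 = 25.07 mg/L; combined flow 8320 L/s.
Travel time t = 32·1000 / 0.45 = 71110 s = 19.75 h.
Half-life 1.0 d → k = ln 2 / 1.0 = 0.6931 d⁻¹.
Decay over the reach: 25.07·exp(−kt) = 25.07·0.5652 = 14.17 mg/L.
Second outfall: C = (8320·14.17 + 1340·570.0)/9660 = 91.27 mg/L.

91.3 mg/L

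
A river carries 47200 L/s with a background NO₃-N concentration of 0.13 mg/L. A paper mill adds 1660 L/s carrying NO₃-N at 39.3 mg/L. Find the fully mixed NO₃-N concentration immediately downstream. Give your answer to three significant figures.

Conservation of mass: C = (47200·0.1300 + 1660·39.30) / 48860 = 71370/48860 = 1.461 mg/L.

1.46 mg/L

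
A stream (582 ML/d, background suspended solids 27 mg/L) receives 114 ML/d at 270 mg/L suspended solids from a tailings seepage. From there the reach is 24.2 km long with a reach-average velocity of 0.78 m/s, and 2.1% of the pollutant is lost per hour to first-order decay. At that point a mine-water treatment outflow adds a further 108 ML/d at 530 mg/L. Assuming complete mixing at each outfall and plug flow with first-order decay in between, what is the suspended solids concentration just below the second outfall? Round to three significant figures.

119 mg/L

Conservation of mass: C = (582.0·27.00 + 114.0·270.0) / 696.0 = 46490/696.0 = 66.80 mg/L; combined flow 696.0 ML/d.
Travel time t = 24.2·1000 / 0.78 = 31030 s = 8.618 h.
2.1%/h lost → k = −ln(1 − 0.021) = 0.02122 h⁻¹.
Decay over the reach: 66.80·exp(−kt) = 66.80·0.8328 = 55.64 mg/L.
At the second outfall, C = (696.0·55.64 + 108.0·530.0) / (696.0 + 108.0) = 119.4 mg/L.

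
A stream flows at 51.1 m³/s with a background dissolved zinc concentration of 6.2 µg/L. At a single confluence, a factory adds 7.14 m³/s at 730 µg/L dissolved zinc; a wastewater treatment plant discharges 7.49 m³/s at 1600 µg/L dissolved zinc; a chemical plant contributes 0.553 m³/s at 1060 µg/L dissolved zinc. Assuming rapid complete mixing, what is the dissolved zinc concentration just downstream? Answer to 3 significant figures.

273 µg/L

Flow-weighted average: C = (51.10·6.200 + 7.140·730.0 + 7.490·1600 + 0.5530·1060) / 66.28 = 18100/66.28 = 273.1 µg/L.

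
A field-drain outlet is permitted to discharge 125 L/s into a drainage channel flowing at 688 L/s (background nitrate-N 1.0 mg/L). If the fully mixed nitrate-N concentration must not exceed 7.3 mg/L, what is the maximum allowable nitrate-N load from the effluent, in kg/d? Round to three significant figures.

Mass balance at the limit: 688.0·1.000 + 125.0·Cₑ = 813.0·7.3 → Cₑ = 41.98 mg/L.
125.0 L/s = 0.1250 m³/s. Load = 0.1250 m³/s × 41.98 g/m³ × 86 400 s/d = 453.3 kg/d.

453 kg/d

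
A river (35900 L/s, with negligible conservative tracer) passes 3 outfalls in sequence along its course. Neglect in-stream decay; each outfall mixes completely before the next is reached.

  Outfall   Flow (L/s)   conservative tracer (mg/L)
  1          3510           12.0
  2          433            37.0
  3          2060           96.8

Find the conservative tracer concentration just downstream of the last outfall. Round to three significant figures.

6.15 mg/L

Outfall 1: combined Q = 39410 L/s; C = (35900·0 + 3510·12.00)/39410 = 1.069 mg/L.
Outfall 2: combined Q = 39840 L/s; C = (39410·1.069 + 433.0·37.00)/39840 = 1.459 mg/L.
Outfall 3: combined Q = 41900 L/s; C = (39840·1.459 + 2060·96.80)/41900 = 6.146 mg/L.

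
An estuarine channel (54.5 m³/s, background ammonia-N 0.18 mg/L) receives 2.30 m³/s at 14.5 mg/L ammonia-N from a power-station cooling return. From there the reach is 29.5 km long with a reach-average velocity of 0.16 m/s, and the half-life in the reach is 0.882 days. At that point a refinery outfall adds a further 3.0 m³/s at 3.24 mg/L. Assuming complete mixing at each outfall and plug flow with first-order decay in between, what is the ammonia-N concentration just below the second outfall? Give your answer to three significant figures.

Mass balance: C = (54.50·0.1800 + 2.300·14.50) / 56.80 = 43.16/56.80 = 0.7599 mg/L; combined flow 56.80 m³/s.
Travel time t = 29.5·1000 / 0.16 = 184400 s = 51.22 h.
Half-life 0.882 d → k = ln 2 / 0.882 = 0.7859 d⁻¹.
First-order decay: C = 0.7599·exp(−k·t) = 0.7599·0.1869 = 0.1420 mg/L.
Second outfall: C = (56.80·0.1420 + 3.000·3.240)/59.80 = 0.2975 mg/L.

0.297 mg/L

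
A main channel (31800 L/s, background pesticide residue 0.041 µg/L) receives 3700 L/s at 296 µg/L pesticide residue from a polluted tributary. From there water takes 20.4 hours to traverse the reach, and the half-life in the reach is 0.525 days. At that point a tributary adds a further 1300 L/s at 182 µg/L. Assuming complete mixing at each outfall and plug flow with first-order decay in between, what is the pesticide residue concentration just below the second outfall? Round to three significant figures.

After mixing, C = (31800·0.04100 + 3700·296.0) / 35500 = 1097000/35500 = 30.89 µg/L; combined flow 35500 L/s.
Half-life 0.525 d → k = ln 2 / 0.525 = 1.320 d⁻¹.
First-order decay: C = 30.89·exp(−k·t) = 30.89·0.3256 = 10.06 µg/L.
Second outfall: C = (35500·10.06 + 1300·182.0)/36800 = 16.13 µg/L.

16.1 µg/L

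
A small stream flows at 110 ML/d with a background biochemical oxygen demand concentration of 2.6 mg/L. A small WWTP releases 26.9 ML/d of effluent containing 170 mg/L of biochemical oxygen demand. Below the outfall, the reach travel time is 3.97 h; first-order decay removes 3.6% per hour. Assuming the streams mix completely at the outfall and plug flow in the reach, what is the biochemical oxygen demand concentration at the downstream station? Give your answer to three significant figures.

30.7 mg/L

Mixed concentration C = ΣQC/ΣQ = (110.0·2.600 + 26.90·170.0) / 136.9 = 4859/136.9 = 35.49 mg/L.
3.6%/h lost → k = −ln(1 − 0.036) = 0.03666 h⁻¹.
After decay, C = 35.49 × e^(−kt) = 35.49 × 0.8645 = 30.69 mg/L.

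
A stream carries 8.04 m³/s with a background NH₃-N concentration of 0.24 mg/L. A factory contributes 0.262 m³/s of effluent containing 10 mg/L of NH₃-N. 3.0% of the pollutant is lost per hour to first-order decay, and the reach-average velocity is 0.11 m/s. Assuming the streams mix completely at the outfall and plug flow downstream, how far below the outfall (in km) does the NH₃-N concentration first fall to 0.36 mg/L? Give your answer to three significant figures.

Mass balance: C = (8.040·0.2400 + 0.2620·10.00) / 8.302 = 4.550/8.302 = 0.5480 mg/L.
3.0%/h lost → k = −ln(1 − 0.03) = 0.03046 h⁻¹.
Set 0.5480·exp(−k·t) = 0.36 → t = ln(0.5480/0.36)/k = 49660 s = 13.80 h.
Distance = v·t = 0.11·49660 = 5463 m = 5.463 km.

5.46 km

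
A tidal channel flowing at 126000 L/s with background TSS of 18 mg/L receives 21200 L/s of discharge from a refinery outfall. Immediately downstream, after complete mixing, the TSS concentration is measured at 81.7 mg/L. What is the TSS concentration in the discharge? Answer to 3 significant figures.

460 mg/L

Mass balance: 126000·18.00 + 21200·Cₑ = 147200·81.70
→ Cₑ = (147200·81.70 − 126000·18.00) / 21200 = 460.3 mg/L.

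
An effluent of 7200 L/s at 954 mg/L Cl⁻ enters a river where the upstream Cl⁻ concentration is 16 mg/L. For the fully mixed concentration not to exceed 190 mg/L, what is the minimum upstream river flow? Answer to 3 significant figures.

Set C_mix = 190: (Q·16.00 + 7200·954.0) / (Q + 7200) = 190
→ Q = 7200·(954.0 − 190)/(190 − 16.00) = 31610 L/s.

31600 L/s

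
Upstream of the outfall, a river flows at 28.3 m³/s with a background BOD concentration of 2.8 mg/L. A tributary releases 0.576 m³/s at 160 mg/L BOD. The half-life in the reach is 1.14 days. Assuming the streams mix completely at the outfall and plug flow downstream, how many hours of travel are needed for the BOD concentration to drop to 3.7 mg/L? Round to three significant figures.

Mass balance: C = (28.30·2.800 + 0.5760·160.0) / 28.88 = 171.4/28.88 = 5.936 mg/L.
Half-life 1.14 d → k = ln 2 / 1.14 = 0.6080 d⁻¹.
5.936·exp(−k·t) = 3.7 → t = ln(5.936/3.7)/k = 67160 s = 18.66 h.

18.7 h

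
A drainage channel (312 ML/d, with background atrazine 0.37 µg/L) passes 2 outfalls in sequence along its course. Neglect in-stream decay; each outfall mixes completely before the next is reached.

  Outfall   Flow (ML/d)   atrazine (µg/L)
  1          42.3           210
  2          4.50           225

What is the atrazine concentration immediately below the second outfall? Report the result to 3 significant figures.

27.9 µg/L

Outfall 1: combined Q = 354.3 ML/d; C = (312.0·0.3700 + 42.30·210.0)/354.3 = 25.40 µg/L.
Outfall 2: combined Q = 358.8 ML/d; C = (354.3·25.40 + 4.500·225.0)/358.8 = 27.90 µg/L.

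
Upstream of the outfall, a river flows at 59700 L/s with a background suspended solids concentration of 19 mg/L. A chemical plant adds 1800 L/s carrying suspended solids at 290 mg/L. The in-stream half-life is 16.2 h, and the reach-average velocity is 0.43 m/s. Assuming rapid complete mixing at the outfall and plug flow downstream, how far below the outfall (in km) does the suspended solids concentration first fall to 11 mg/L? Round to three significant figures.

32.4 km

After mixing, C = (59700·19.00 + 1800·290.0) / 61500 = 1656000/61500 = 26.93 mg/L.
Half-life 16.2 h → k = ln 2 / 16.2 = 0.04279 h⁻¹ = 1.027 d⁻¹.
Set 26.93·exp(−k·t) = 11 → t = ln(26.93/11)/k = 75340 s = 20.93 h.
Distance = v·t = 0.43·75340 = 32400 m = 32.40 km.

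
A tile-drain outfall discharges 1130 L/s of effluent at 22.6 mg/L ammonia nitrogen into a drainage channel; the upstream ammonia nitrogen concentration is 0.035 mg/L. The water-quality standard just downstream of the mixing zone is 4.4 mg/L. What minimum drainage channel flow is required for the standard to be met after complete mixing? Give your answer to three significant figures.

Set C_mix = 4.4: (Q·0.03500 + 1130·22.60) / (Q + 1130) = 4.4
→ Q = 1130·(22.60 − 4.4)/(4.4 − 0.03500) = 4712 L/s.

4710 L/s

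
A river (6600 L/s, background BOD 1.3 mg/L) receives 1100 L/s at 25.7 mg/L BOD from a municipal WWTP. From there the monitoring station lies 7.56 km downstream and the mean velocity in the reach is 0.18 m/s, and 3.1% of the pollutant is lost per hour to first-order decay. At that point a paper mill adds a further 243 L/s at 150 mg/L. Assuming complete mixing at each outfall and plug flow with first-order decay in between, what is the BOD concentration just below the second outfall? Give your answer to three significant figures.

7.80 mg/L

Conservation of mass: C = (6600·1.300 + 1100·25.70) / 7700 = 36850/7700 = 4.786 mg/L; combined flow 7700 L/s.
Travel time t = 7.56·1000 / 0.18 = 42000 s = 11.67 h.
3.1%/h lost → k = −ln(1 − 0.031) = 0.03149 h⁻¹.
After decay, C = 4.786 × e^(−kt) = 4.786 × 0.6925 = 3.314 mg/L.
Second outfall: C = (7700·3.314 + 243.0·150.0)/7943 = 7.802 mg/L.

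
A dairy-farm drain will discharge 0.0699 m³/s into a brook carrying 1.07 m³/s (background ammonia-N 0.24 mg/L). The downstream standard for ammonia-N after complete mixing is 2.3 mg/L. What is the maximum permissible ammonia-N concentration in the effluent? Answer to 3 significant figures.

At the limit, (Qr·Cr + Qe·Cₑ)/(Qr + Qe) = 2.3:
Cₑ = (1.140·2.3 − 1.070·0.2400) / 0.06990 = 33.83 mg/L.

33.8 mg/L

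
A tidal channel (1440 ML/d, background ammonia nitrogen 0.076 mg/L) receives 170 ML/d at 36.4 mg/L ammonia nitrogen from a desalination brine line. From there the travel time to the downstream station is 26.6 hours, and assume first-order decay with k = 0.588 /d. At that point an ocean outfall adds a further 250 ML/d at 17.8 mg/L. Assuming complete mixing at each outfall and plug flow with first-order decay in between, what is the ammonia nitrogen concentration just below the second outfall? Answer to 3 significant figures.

4.16 mg/L

Mixed concentration C = ΣQC/ΣQ = (1440·0.07600 + 170.0·36.40) / 1610 = 6297/1610 = 3.911 mg/L; combined flow 1610 ML/d.
Decay over the reach: 3.911·exp(−kt) = 3.911·0.5212 = 2.038 mg/L.
Second outfall: C = (1610·2.038 + 250.0·17.80)/1860 = 4.157 mg/L.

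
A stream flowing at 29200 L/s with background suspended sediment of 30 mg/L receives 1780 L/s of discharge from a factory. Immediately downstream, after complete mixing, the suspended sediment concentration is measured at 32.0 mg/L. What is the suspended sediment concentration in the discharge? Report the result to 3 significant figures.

Mass balance: 29200·30.00 + 1780·Cₑ = 30980·32.00
→ Cₑ = (30980·32.00 − 29200·30.00) / 1780 = 64.81 mg/L.

64.8 mg/L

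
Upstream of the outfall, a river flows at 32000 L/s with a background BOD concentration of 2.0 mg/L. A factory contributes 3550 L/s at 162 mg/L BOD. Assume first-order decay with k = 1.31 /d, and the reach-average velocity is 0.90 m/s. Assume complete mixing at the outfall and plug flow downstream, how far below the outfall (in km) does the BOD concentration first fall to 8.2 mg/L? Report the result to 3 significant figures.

46.6 km

Mass balance: C = (32000·2.000 + 3550·162.0) / 35550 = 639100/35550 = 17.98 mg/L.
Set 17.98·exp(−k·t) = 8.2 → t = ln(17.98/8.2)/k = 51770 s = 14.38 h.
Distance = v·t = 0.90·51770 = 46600 m = 46.60 km.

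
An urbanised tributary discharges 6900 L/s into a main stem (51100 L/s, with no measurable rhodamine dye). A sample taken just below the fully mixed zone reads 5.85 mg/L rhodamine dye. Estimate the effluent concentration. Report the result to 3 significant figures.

49.2 mg/L

Mass balance: 51100·0 + 6900·Cₑ = 58000·5.850
→ Cₑ = (58000·5.850 − 51100·0) / 6900 = 49.17 mg/L.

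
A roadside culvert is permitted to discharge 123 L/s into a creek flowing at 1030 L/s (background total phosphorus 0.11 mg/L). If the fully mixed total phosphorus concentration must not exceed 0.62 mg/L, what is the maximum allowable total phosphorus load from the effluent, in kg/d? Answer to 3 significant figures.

Mass balance at the limit: 1030·0.1100 + 123.0·Cₑ = 1153·0.62 → Cₑ = 4.891 mg/L.
123.0 L/s = 0.1230 m³/s. Load = 0.1230 m³/s × 4.891 g/m³ × 86 400 s/d = 51.97 kg/d.

52.0 kg/d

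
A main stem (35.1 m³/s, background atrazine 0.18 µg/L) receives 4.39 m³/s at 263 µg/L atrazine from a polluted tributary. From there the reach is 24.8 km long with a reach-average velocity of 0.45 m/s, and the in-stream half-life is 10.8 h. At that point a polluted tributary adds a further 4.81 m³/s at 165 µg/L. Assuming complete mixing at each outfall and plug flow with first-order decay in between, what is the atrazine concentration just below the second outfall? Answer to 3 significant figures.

27.7 µg/L

After mixing, C = (35.10·0.1800 + 4.390·263.0) / 39.49 = 1161/39.49 = 29.40 µg/L; combined flow 39.49 m³/s.
Travel time t = 24.8·1000 / 0.45 = 55110 s = 15.31 h.
Half-life 10.8 h → k = ln 2 / 10.8 = 0.06418 h⁻¹ = 1.540 d⁻¹.
After decay, C = 29.40 × e^(−kt) = 29.40 × 0.3744 = 11.01 µg/L.
At the second outfall, C = (39.49·11.01 + 4.810·165.0) / (39.49 + 4.810) = 27.73 µg/L.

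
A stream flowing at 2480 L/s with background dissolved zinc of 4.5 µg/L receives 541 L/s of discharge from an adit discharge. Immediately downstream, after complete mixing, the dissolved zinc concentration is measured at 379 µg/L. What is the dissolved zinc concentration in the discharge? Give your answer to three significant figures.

Mass balance: 2480·4.500 + 541.0·Cₑ = 3021·379.0
→ Cₑ = (3021·379.0 − 2480·4.500) / 541.0 = 2096 µg/L.

2100 µg/L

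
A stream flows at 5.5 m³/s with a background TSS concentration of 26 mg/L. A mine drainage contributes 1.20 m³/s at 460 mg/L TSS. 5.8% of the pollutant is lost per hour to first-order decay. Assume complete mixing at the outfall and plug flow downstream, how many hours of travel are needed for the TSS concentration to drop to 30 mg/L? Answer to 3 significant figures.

20.8 h

Conservation of mass: C = (5.500·26.00 + 1.200·460.0) / 6.700 = 695.0/6.700 = 103.7 mg/L.
5.8%/h lost → k = −ln(1 − 0.058) = 0.05975 h⁻¹.
103.7·exp(−k·t) = 30 → t = ln(103.7/30)/k = 74750 s = 20.76 h.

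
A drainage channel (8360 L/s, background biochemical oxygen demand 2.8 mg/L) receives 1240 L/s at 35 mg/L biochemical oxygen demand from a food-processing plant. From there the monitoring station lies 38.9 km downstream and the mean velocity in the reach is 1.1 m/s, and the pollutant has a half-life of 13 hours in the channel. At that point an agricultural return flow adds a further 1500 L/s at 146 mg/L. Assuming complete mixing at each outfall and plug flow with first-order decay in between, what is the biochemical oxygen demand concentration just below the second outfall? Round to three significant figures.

23.3 mg/L

Mass balance: C = (8360·2.800 + 1240·35.00) / 9600 = 66810/9600 = 6.959 mg/L; combined flow 9600 L/s.
Travel time t = 38.9·1000 / 1.1 = 35360 s = 9.823 h.
Half-life 13 h → k = ln 2 / 13 = 0.05332 h⁻¹ = 1.280 d⁻¹.
Decay over the reach: 6.959·exp(−kt) = 6.959·0.5923 = 4.122 mg/L.
At the second outfall, C = (9600·4.122 + 1500·146.0) / (9600 + 1500) = 23.29 mg/L.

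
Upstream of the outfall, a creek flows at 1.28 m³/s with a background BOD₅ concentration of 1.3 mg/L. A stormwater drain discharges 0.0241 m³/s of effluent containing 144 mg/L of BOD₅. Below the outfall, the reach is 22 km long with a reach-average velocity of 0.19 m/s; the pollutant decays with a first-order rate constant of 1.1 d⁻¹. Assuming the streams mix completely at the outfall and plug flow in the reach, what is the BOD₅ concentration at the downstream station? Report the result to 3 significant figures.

0.901 mg/L

Flow-weighted average: C = (1.280·1.300 + 0.02410·144.0) / 1.304 = 5.134/1.304 = 3.937 mg/L.
Travel time t = 22·1000 / 0.19 = 115800 s = 32.16 h.
After decay, C = 3.937 × e^(−kt) = 3.937 × 0.2290 = 0.9015 mg/L.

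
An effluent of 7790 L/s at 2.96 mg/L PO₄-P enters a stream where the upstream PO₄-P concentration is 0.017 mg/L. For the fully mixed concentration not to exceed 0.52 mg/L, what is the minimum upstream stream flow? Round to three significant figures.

37800 L/s

Set C_mix = 0.52: (Q·0.01700 + 7790·2.960) / (Q + 7790) = 0.52
→ Q = 7790·(2.960 − 0.52)/(0.52 − 0.01700) = 37790 L/s.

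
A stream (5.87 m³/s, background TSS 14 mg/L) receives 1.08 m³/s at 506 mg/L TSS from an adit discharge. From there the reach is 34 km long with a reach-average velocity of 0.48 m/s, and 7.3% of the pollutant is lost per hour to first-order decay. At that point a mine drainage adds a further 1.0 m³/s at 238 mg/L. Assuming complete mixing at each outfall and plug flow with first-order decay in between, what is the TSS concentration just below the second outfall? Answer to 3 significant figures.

47.7 mg/L

Conservation of mass: C = (5.870·14.00 + 1.080·506.0) / 6.950 = 628.7/6.950 = 90.45 mg/L; combined flow 6.950 m³/s.
Travel time t = 34·1000 / 0.48 = 70830 s = 19.68 h.
7.3%/h lost → k = −ln(1 − 0.073) = 0.07580 h⁻¹.
First-order decay: C = 90.45·exp(−k·t) = 90.45·0.2250 = 20.36 mg/L.
Second outfall: C = (6.950·20.36 + 1.000·238.0)/7.950 = 47.73 mg/L.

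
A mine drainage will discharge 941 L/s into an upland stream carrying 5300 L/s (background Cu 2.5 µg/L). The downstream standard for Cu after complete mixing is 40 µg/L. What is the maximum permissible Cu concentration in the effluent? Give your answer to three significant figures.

251 µg/L

At the limit, (Qr·Cr + Qe·Cₑ)/(Qr + Qe) = 40:
Cₑ = (6241·40 − 5300·2.500) / 941.0 = 251.2 µg/L.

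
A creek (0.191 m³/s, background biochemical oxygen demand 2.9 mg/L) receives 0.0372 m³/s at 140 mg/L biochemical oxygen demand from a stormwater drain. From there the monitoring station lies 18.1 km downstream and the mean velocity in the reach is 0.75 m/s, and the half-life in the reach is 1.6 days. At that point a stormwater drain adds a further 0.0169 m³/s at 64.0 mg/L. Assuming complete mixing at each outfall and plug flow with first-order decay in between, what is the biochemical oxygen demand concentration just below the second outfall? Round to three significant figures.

25.2 mg/L

Conservation of mass: C = (0.1910·2.900 + 0.03720·140.0) / 0.2282 = 5.762/0.2282 = 25.25 mg/L; combined flow 0.2282 m³/s.
Travel time t = 18.1·1000 / 0.75 = 24130 s = 6.704 h.
Half-life 1.6 d → k = ln 2 / 1.6 = 0.4332 d⁻¹.
First-order decay: C = 25.25·exp(−k·t) = 25.25·0.8860 = 22.37 mg/L.
At the second outfall, C = (0.2282·22.37 + 0.01690·64.00) / (0.2282 + 0.01690) = 25.24 mg/L.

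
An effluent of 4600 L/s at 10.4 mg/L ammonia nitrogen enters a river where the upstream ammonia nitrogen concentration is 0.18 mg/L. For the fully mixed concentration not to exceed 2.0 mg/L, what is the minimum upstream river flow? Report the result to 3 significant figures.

Set C_mix = 2.0: (Q·0.1800 + 4600·10.40) / (Q + 4600) = 2.0
→ Q = 4600·(10.40 − 2.0)/(2.0 − 0.1800) = 21230 L/s.

21200 L/s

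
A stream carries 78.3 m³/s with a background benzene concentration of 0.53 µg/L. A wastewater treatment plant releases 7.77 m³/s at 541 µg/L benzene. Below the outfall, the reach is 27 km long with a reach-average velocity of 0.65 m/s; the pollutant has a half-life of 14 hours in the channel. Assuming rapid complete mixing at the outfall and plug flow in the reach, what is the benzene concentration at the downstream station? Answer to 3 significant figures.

27.9 µg/L

Conservation of mass: C = (78.30·0.5300 + 7.770·541.0) / 86.07 = 4245/86.07 = 49.32 µg/L.
Travel time t = 27·1000 / 0.65 = 41540 s = 11.54 h.
Half-life 14 h → k = ln 2 / 14 = 0.04951 h⁻¹ = 1.188 d⁻¹.
First-order decay: C = 49.32·exp(−k·t) = 49.32·0.5648 = 27.86 µg/L.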